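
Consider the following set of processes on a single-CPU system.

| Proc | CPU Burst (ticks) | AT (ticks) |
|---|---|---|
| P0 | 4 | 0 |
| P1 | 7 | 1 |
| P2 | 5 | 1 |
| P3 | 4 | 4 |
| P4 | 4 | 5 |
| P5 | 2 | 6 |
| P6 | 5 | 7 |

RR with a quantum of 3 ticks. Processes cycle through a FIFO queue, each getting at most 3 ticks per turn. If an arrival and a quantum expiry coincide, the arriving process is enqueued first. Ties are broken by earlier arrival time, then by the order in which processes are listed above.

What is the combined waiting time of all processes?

114

Schedule: | P0 0-3 | P1 3-6 | P2 6-9 | P0 9-10 | P3 10-13 | P4 13-16 | P5 16-18 | P1 18-21 | P6 21-24 | P2 24-26 | P3 26-27 | P4 27-28 | P1 28-29 | P6 29-31 |
Completion: P0=10  P1=29  P2=26  P3=27  P4=28  P5=18  P6=31
Turnaround (C−A): P0=10  P1=28  P2=25  P3=23  P4=23  P5=12  P6=24
Waiting = turnaround − burst: P0=6, P1=21, P2=20, P3=19, P4=19, P5=10, P6=19
Total waiting = 6 + 21 + 20 + 19 + 19 + 10 + 19 = 114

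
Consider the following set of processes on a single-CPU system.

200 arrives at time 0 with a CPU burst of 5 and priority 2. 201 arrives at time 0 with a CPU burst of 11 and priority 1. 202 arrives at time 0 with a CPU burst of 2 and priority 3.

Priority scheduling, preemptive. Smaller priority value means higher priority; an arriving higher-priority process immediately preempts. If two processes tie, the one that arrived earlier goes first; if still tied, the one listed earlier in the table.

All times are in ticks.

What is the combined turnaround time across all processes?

45

Schedule: | 201 0-11 | 200 11-16 | 202 16-18 |
Completion: 200=16  201=11  202=18
Turnaround (C−A): 200=16  201=11  202=18
Turnaround = completion − arrival: 200=16, 201=11, 202=18
Total turnaround = 16 + 11 + 18 = 45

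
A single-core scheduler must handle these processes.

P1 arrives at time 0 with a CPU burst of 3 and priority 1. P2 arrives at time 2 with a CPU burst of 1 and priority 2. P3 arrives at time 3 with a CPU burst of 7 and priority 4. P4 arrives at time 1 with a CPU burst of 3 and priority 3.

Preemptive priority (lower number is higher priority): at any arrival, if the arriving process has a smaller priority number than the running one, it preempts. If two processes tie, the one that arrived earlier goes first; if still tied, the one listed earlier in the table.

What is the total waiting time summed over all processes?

8

Schedule: | P1 0-3 | P2 3-4 | P4 4-7 | P3 7-14 |
Completion: P1=3  P2=4  P3=14  P4=7
Turnaround (C−A): P1=3  P2=2  P3=11  P4=6
Waiting = turnaround − burst: P1=0, P2=1, P3=4, P4=3
Total waiting = 0 + 1 + 4 + 3 = 8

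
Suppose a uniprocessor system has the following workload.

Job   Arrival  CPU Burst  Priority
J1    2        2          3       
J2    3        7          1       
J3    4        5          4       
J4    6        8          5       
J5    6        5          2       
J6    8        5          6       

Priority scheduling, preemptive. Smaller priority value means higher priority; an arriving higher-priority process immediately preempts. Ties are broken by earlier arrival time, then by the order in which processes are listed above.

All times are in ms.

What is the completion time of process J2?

Gantt: | idle 0-2 | J1 2-3 | J2 3-10 | J5 10-15 | J1 15-16 | J3 16-21 | J4 21-29 | J6 29-34 |
Completion: J1=16  J2=10  J3=21  J4=29  J5=15  J6=34

10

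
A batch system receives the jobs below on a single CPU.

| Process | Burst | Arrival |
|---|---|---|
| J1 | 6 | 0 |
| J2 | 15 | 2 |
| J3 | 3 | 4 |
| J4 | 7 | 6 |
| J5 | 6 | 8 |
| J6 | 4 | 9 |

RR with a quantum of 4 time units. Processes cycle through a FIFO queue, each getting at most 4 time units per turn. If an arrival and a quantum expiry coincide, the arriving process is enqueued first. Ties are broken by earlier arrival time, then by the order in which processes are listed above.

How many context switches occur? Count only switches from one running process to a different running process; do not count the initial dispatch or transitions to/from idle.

Gantt: | J1 0-4 | J2 4-8 | J3 8-11 | J1 11-13 | J4 13-17 | J5 17-21 | J2 21-25 | J6 25-29 | J4 29-32 | J5 32-34 | J2 34-41 |
Completion: J1=13  J2=41  J3=11  J4=32  J5=34  J6=29
Turnaround (C−A): J1=13  J2=39  J3=7  J4=26  J5=26  J6=20

10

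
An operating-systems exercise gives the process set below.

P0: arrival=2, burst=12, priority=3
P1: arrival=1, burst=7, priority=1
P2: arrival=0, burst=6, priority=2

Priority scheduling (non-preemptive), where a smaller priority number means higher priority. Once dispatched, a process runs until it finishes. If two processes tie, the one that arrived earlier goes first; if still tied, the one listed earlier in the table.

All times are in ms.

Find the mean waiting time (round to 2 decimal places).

Timeline: | P2 0-6 | P1 6-13 | P0 13-25 |
Completion: P0=25  P1=13  P2=6
Turnaround (C−A): P0=23  P1=12  P2=6
Waiting times: P0=11, P1=5, P2=0
Average waiting = (11+5+0) / 3 = 16/3 = 5.33

5.33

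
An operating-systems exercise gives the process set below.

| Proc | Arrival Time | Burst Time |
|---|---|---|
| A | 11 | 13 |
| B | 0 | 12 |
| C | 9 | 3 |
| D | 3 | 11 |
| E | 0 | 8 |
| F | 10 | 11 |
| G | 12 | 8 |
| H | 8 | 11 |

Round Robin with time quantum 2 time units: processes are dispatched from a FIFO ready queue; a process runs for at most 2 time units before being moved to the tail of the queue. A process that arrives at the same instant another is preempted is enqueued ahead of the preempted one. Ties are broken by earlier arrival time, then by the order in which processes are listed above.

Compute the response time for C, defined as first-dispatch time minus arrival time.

7

Timeline: | B 0-2 | E 2-4 | B 4-6 | D 6-8 | E 8-10 | B 10-12 | H 12-14 | D 14-16 | C 16-18 | F 18-20 | E 20-22 | A 22-24 | G 24-26 | B 26-28 | H 28-30 | D 30-32 | C 32-33 | F 33-35 | E 35-37 | A 37-39 | G 39-41 | B 41-43 | H 43-45 | D 45-47 | F 47-49 | A 49-51 | G 51-53 | B 53-55 | H 55-57 | D 57-59 | F 59-61 | A 61-63 | G 63-65 | H 65-67 | D 67-68 | F 68-70 | A 70-72 | H 72-73 | F 73-74 | A 74-77 |
Completion: A=77  B=55  C=33  D=68  E=37  F=74  G=65  H=73
Response(C) = first start − arrival = 16 − 9 = 7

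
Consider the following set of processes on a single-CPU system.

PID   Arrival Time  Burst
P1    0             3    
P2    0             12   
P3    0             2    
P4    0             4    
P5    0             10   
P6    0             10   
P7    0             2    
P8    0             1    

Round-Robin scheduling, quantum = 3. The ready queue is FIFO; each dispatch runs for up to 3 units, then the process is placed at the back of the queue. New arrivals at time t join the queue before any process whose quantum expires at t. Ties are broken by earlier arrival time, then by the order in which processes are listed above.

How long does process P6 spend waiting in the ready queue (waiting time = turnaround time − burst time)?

34

Schedule: | P1 0-3 | P2 3-6 | P3 6-8 | P4 8-11 | P5 11-14 | P6 14-17 | P7 17-19 | P8 19-20 | P2 20-23 | P4 23-24 | P5 24-27 | P6 27-30 | P2 30-33 | P5 33-36 | P6 36-39 | P2 39-42 | P5 42-43 | P6 43-44 |
Completion: P1=3  P2=42  P3=8  P4=24  P5=43  P6=44  P7=19  P8=20
Turnaround (C−A): P1=3  P2=42  P3=8  P4=24  P5=43  P6=44  P7=19  P8=20
Waiting(P6) = turnaround − burst = 44 − 10 = 34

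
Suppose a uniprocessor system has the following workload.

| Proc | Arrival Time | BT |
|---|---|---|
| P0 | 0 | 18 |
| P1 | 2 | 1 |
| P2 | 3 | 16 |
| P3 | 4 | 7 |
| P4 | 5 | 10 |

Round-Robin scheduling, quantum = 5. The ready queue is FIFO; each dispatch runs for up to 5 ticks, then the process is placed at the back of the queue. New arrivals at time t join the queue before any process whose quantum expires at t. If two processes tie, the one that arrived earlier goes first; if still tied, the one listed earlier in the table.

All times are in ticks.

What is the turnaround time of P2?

49

Gantt: | P0 0-5 | P1 5-6 | P2 6-11 | P3 11-16 | P4 16-21 | P0 21-26 | P2 26-31 | P3 31-33 | P4 33-38 | P0 38-43 | P2 43-48 | P0 48-51 | P2 51-52 |
Completion: P0=51  P1=6  P2=52  P3=33  P4=38
Turnaround (C−A): P0=51  P1=4  P2=49  P3=29  P4=33
Turnaround(P2) = completion − arrival = 52 − 3 = 49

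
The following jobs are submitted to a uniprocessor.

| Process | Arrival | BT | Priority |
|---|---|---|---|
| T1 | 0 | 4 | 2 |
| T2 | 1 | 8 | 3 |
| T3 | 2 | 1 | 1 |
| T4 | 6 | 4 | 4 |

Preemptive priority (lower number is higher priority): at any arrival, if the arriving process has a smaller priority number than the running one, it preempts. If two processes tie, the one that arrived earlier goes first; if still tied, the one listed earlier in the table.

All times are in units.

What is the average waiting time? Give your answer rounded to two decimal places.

3.00

Schedule: | T1 0-2 | T3 2-3 | T1 3-5 | T2 5-13 | T4 13-17 |
Completion: T1=5  T2=13  T3=3  T4=17
Turnaround (C−A): T1=5  T2=12  T3=1  T4=11
Waiting times: T1=1, T2=4, T3=0, T4=7
Average waiting = (1+4+0+7) / 4 = 12/4 = 3.00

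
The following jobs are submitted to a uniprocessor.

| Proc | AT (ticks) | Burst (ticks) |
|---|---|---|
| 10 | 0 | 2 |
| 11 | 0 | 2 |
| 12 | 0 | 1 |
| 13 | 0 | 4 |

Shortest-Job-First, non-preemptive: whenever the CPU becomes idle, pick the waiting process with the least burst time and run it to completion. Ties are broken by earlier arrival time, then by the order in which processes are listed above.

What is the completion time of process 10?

Gantt: | 12 0-1 | 10 1-3 | 11 3-5 | 13 5-9 |
Completion: 10=3  11=5  12=1  13=9
Turnaround (C−A): 10=3  11=5  12=1  13=9

3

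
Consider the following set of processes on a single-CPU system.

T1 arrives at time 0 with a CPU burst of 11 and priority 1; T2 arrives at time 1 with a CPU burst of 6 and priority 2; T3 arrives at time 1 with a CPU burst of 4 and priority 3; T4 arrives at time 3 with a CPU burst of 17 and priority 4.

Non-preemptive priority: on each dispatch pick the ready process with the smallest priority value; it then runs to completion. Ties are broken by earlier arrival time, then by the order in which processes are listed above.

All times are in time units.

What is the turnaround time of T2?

16

Gantt: | T1 0-11 | T2 11-17 | T3 17-21 | T4 21-38 |
Completion: T1=11  T2=17  T3=21  T4=38
Turnaround(T2) = completion − arrival = 17 − 1 = 16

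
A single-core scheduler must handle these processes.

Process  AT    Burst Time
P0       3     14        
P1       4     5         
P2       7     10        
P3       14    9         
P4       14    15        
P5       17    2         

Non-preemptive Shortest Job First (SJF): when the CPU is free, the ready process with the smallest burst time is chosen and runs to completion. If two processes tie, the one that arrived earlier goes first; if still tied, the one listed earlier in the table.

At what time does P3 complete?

33

Timeline: | idle 0-3 | P0 3-17 | P5 17-19 | P1 19-24 | P3 24-33 | P2 33-43 | P4 43-58 |
Completion: P0=17  P1=24  P2=43  P3=33  P4=58  P5=19
Turnaround (C−A): P0=14  P1=20  P2=36  P3=19  P4=44  P5=2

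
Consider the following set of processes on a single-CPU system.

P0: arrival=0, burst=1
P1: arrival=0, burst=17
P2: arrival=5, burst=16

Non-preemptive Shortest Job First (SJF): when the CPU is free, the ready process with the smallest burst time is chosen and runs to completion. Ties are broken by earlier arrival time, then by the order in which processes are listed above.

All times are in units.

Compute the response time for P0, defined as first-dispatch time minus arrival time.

Schedule: | P0 0-1 | P1 1-18 | P2 18-34 |
Completion: P0=1  P1=18  P2=34
Turnaround (C−A): P0=1  P1=18  P2=29
Response(P0) = first start − arrival = 0 − 0 = 0

0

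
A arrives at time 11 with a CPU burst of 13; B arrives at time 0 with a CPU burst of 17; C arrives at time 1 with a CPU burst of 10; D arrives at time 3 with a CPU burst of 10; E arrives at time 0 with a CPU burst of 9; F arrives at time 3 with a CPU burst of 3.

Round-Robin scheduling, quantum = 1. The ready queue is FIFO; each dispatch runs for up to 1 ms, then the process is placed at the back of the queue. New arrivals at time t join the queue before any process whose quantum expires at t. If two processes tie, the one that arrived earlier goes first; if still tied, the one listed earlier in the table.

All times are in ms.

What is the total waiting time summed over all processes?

Schedule: | B 0-1 | E 1-2 | C 2-3 | B 3-4 | E 4-5 | D 5-6 | F 6-7 | C 7-8 | B 8-9 | E 9-10 | D 10-11 | F 11-12 | C 12-13 | B 13-14 | E 14-15 | A 15-16 | D 16-17 | F 17-18 | C 18-19 | B 19-20 | E 20-21 | A 21-22 | D 22-23 | C 23-24 | B 24-25 | E 25-26 | A 26-27 | D 27-28 | C 28-29 | B 29-30 | E 30-31 | A 31-32 | D 32-33 | C 33-34 | B 34-35 | E 35-36 | A 36-37 | D 37-38 | C 38-39 | B 39-40 | E 40-41 | A 41-42 | D 42-43 | C 43-44 | B 44-45 | A 45-46 | D 46-47 | C 47-48 | B 48-49 | A 49-50 | D 50-51 | B 51-52 | A 52-53 | B 53-54 | A 54-55 | B 55-56 | A 56-57 | B 57-58 | A 58-59 | B 59-60 | A 60-61 | B 61-62 |
Completion: A=61  B=62  C=48  D=51  E=41  F=18
Turnaround (C−A): A=50  B=62  C=47  D=48  E=41  F=15
Waiting = turnaround − burst: A=37, B=45, C=37, D=38, E=32, F=12
Total waiting = 37 + 45 + 37 + 38 + 32 + 12 = 201

201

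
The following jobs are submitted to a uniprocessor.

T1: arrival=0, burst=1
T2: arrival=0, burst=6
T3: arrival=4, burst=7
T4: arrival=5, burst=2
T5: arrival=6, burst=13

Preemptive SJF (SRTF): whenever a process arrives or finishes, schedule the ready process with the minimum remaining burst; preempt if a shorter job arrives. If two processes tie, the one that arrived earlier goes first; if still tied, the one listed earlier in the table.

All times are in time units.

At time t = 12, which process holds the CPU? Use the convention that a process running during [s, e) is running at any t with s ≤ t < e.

T3

Timeline: | T1 0-1 | T2 1-7 | T4 7-9 | T3 9-16 | T5 16-29 |
Completion: T1=1  T2=7  T3=16  T4=9  T5=29
Turnaround (C−A): T1=1  T2=7  T3=12  T4=4  T5=23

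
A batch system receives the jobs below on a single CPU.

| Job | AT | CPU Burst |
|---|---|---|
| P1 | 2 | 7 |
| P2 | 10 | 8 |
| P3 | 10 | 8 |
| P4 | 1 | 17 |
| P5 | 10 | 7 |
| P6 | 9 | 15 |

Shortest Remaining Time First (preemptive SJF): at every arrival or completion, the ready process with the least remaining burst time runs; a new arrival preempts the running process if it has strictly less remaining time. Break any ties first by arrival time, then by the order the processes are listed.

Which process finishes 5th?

Gantt: | idle 0-1 | P4 1-2 | P1 2-9 | P6 9-10 | P5 10-17 | P2 17-25 | P3 25-33 | P6 33-47 | P4 47-63 |
Completion: P1=9  P2=25  P3=33  P4=63  P5=17  P6=47
Turnaround (C−A): P1=7  P2=15  P3=23  P4=62  P5=7  P6=38
Finish order: P1 → P5 → P2 → P3 → P6 → P4

P6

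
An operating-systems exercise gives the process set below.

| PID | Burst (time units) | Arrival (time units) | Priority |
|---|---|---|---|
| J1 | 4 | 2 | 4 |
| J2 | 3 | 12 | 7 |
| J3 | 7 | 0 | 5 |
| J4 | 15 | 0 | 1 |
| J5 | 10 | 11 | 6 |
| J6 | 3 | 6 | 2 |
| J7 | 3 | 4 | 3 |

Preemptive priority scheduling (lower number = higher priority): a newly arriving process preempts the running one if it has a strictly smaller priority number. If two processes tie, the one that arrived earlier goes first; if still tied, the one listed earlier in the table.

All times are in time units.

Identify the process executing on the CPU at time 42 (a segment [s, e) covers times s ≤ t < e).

Timeline: | J4 0-15 | J6 15-18 | J7 18-21 | J1 21-25 | J3 25-32 | J5 32-42 | J2 42-45 |
Completion: J1=25  J2=45  J3=32  J4=15  J5=42  J6=18  J7=21
Turnaround (C−A): J1=23  J2=33  J3=32  J4=15  J5=31  J6=12  J7=17

J2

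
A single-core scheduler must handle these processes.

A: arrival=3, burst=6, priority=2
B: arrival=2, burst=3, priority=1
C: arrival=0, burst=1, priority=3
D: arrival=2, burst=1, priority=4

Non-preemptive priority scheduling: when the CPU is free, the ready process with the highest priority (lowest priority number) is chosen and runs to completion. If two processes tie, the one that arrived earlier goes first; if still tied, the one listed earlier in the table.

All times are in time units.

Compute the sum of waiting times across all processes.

11

Schedule: | C 0-1 | idle 1-2 | B 2-5 | A 5-11 | D 11-12 |
Completion: A=11  B=5  C=1  D=12
Turnaround (C−A): A=8  B=3  C=1  D=10
Waiting = turnaround − burst: A=2, B=0, C=0, D=9
Total waiting = 2 + 0 + 0 + 9 = 11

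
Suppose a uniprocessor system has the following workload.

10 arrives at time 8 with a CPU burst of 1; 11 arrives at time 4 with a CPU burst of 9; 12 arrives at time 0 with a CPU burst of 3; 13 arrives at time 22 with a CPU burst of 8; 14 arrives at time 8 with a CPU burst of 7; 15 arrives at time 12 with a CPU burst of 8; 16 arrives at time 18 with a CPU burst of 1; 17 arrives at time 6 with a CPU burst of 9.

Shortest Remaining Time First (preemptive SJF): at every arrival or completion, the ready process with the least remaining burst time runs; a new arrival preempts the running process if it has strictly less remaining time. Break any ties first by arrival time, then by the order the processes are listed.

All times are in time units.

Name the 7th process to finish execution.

13

Timeline: | 12 0-3 | idle 3-4 | 11 4-8 | 10 8-9 | 11 9-14 | 14 14-18 | 16 18-19 | 14 19-22 | 15 22-30 | 13 30-38 | 17 38-47 |
Completion: 10=9  11=14  12=3  13=38  14=22  15=30  16=19  17=47
Turnaround (C−A): 10=1  11=10  12=3  13=16  14=14  15=18  16=1  17=41
Finish order: 12 → 10 → 11 → 16 → 14 → 15 → 13 → 17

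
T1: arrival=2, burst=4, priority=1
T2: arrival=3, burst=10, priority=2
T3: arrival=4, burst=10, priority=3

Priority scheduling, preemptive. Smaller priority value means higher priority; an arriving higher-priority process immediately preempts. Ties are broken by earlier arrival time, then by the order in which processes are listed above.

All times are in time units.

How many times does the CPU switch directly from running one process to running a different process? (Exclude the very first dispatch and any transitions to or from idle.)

2

Gantt: | idle 0-2 | T1 2-6 | T2 6-16 | T3 16-26 |
Completion: T1=6  T2=16  T3=26
Turnaround (C−A): T1=4  T2=13  T3=22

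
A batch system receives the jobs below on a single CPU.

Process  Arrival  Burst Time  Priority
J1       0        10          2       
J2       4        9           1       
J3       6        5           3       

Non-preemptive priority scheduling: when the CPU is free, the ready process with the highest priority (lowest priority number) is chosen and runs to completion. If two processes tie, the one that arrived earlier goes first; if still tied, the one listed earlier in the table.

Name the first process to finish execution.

J1

Gantt: | J1 0-10 | J2 10-19 | J3 19-24 |
Completion: J1=10  J2=19  J3=24
Finish order: J1 → J2 → J3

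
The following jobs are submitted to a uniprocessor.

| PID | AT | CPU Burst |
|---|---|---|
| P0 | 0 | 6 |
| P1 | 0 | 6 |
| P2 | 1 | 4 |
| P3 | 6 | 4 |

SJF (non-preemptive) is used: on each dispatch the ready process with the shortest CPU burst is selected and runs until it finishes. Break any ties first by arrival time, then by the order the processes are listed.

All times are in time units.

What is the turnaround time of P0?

Gantt: | P0 0-6 | P2 6-10 | P3 10-14 | P1 14-20 |
Completion: P0=6  P1=20  P2=10  P3=14
Turnaround (C−A): P0=6  P1=20  P2=9  P3=8
Turnaround(P0) = completion − arrival = 6 − 0 = 6

6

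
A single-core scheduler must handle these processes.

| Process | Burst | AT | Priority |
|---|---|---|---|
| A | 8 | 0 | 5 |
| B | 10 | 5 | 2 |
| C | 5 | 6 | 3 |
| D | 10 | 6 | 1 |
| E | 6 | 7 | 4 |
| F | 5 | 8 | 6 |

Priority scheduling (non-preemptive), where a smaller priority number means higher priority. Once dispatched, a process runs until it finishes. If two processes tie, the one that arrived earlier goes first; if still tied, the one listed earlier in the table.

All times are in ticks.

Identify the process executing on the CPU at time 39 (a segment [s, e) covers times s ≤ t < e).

F

Gantt: | A 0-8 | D 8-18 | B 18-28 | C 28-33 | E 33-39 | F 39-44 |
Completion: A=8  B=28  C=33  D=18  E=39  F=44
Turnaround (C−A): A=8  B=23  C=27  D=12  E=32  F=36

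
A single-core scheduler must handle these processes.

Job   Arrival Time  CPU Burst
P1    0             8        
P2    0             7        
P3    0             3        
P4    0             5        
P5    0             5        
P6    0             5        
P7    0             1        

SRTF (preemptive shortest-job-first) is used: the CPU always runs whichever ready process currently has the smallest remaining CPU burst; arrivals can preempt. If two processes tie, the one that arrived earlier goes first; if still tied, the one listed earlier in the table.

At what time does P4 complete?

9

Schedule: | P7 0-1 | P3 1-4 | P4 4-9 | P5 9-14 | P6 14-19 | P2 19-26 | P1 26-34 |
Completion: P1=34  P2=26  P3=4  P4=9  P5=14  P6=19  P7=1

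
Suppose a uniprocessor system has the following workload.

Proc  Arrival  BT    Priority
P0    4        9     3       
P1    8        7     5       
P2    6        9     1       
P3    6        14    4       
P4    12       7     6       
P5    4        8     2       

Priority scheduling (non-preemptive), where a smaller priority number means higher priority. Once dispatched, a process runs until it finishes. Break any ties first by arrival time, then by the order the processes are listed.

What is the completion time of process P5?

Gantt: | idle 0-4 | P5 4-12 | P2 12-21 | P0 21-30 | P3 30-44 | P1 44-51 | P4 51-58 |
Completion: P0=30  P1=51  P2=21  P3=44  P4=58  P5=12
Turnaround (C−A): P0=26  P1=43  P2=15  P3=38  P4=46  P5=8

12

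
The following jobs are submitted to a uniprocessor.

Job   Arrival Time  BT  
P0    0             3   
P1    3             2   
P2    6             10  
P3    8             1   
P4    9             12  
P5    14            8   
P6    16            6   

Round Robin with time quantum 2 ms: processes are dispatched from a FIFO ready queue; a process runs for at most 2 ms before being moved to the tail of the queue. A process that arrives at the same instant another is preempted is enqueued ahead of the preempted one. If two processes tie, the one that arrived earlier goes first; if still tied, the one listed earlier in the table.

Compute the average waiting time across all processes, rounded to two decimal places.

Timeline: | P0 0-3 | P1 3-5 | idle 5-6 | P2 6-8 | P3 8-9 | P2 9-11 | P4 11-13 | P2 13-15 | P4 15-17 | P5 17-19 | P2 19-21 | P6 21-23 | P4 23-25 | P5 25-27 | P2 27-29 | P6 29-31 | P4 31-33 | P5 33-35 | P6 35-37 | P4 37-39 | P5 39-41 | P4 41-43 |
Completion: P0=3  P1=5  P2=29  P3=9  P4=43  P5=41  P6=37
Turnaround (C−A): P0=3  P1=2  P2=23  P3=1  P4=34  P5=27  P6=21
Waiting times: P0=0, P1=0, P2=13, P3=0, P4=22, P5=19, P6=15
Average waiting = (0+0+13+0+22+19+15) / 7 = 69/7 = 9.86

9.86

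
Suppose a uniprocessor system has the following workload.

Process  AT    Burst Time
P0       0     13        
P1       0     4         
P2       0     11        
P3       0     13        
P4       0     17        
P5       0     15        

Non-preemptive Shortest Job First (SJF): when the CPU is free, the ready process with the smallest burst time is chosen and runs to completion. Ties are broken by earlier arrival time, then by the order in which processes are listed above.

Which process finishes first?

Timeline: | P1 0-4 | P2 4-15 | P0 15-28 | P3 28-41 | P5 41-56 | P4 56-73 |
Completion: P0=28  P1=4  P2=15  P3=41  P4=73  P5=56
Turnaround (C−A): P0=28  P1=4  P2=15  P3=41  P4=73  P5=56
Finish order: P1 → P2 → P0 → P3 → P5 → P4

P1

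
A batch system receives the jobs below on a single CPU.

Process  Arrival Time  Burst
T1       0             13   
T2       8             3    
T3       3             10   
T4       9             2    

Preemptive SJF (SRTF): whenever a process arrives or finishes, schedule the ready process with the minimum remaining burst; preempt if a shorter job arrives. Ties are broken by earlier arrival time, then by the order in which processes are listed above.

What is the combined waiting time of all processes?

Timeline: | T1 0-8 | T2 8-11 | T4 11-13 | T1 13-18 | T3 18-28 |
Completion: T1=18  T2=11  T3=28  T4=13
Turnaround (C−A): T1=18  T2=3  T3=25  T4=4
Waiting = turnaround − burst: T1=5, T2=0, T3=15, T4=2
Total waiting = 5 + 0 + 15 + 2 = 22

22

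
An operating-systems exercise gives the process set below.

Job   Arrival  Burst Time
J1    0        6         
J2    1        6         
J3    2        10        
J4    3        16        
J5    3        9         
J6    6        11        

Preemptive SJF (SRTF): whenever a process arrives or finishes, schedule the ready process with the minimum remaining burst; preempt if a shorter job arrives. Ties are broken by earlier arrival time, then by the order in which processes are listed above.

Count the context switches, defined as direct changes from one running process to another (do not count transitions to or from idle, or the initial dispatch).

5

Schedule: | J1 0-6 | J2 6-12 | J5 12-21 | J3 21-31 | J6 31-42 | J4 42-58 |
Completion: J1=6  J2=12  J3=31  J4=58  J5=21  J6=42
Turnaround (C−A): J1=6  J2=11  J3=29  J4=55  J5=18  J6=36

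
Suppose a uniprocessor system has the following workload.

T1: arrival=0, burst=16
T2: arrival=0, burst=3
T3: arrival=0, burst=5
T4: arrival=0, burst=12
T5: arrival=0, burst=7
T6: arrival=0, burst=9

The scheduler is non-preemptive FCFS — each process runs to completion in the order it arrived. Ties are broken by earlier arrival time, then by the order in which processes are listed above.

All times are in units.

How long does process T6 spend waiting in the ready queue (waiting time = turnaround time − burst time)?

43

Gantt: | T1 0-16 | T2 16-19 | T3 19-24 | T4 24-36 | T5 36-43 | T6 43-52 |
Completion: T1=16  T2=19  T3=24  T4=36  T5=43  T6=52
Waiting(T6) = turnaround − burst = 52 − 9 = 43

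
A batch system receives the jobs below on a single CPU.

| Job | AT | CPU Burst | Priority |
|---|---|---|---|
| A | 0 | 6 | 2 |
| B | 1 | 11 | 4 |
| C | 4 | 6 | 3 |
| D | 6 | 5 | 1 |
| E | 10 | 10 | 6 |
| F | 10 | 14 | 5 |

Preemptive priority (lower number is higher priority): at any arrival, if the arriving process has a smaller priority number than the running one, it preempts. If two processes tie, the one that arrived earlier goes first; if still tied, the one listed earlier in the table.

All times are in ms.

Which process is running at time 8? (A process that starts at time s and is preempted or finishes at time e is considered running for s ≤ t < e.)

D

Schedule: | A 0-6 | D 6-11 | C 11-17 | B 17-28 | F 28-42 | E 42-52 |
Completion: A=6  B=28  C=17  D=11  E=52  F=42
Turnaround (C−A): A=6  B=27  C=13  D=5  E=42  F=32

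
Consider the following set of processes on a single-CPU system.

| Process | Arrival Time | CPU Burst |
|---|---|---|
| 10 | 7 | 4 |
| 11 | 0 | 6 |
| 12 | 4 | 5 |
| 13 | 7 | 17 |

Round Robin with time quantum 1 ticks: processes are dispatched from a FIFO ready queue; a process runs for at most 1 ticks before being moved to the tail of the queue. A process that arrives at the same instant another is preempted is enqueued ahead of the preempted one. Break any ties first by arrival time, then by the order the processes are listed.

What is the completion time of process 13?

Schedule: | 11 0-4 | 12 4-5 | 11 5-6 | 12 6-7 | 11 7-8 | 10 8-9 | 13 9-10 | 12 10-11 | 10 11-12 | 13 12-13 | 12 13-14 | 10 14-15 | 13 15-16 | 12 16-17 | 10 17-18 | 13 18-32 |
Completion: 10=18  11=8  12=17  13=32
Turnaround (C−A): 10=11  11=8  12=13  13=25

32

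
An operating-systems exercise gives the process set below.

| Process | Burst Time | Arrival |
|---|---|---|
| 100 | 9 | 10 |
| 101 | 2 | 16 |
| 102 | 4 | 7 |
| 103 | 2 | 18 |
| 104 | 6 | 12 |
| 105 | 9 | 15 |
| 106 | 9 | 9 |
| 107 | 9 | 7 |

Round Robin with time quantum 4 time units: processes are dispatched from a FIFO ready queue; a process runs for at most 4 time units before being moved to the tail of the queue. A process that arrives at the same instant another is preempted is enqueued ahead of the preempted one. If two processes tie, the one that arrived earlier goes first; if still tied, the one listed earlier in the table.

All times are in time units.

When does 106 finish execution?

55

Schedule: | idle 0-7 | 102 7-11 | 107 11-15 | 106 15-19 | 100 19-23 | 104 23-27 | 105 27-31 | 107 31-35 | 101 35-37 | 103 37-39 | 106 39-43 | 100 43-47 | 104 47-49 | 105 49-53 | 107 53-54 | 106 54-55 | 100 55-56 | 105 56-57 |
Completion: 100=56  101=37  102=11  103=39  104=49  105=57  106=55  107=54
Turnaround (C−A): 100=46  101=21  102=4  103=21  104=37  105=42  106=46  107=47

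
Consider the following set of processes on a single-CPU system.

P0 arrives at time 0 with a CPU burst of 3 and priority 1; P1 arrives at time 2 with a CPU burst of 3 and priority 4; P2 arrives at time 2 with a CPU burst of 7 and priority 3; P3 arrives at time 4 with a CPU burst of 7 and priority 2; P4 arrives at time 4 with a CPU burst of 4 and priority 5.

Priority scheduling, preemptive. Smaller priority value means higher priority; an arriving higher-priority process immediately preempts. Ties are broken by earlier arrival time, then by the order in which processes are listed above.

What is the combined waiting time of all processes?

Schedule: | P0 0-3 | P2 3-4 | P3 4-11 | P2 11-17 | P1 17-20 | P4 20-24 |
Completion: P0=3  P1=20  P2=17  P3=11  P4=24
Turnaround (C−A): P0=3  P1=18  P2=15  P3=7  P4=20
Waiting = turnaround − burst: P0=0, P1=15, P2=8, P3=0, P4=16
Total waiting = 0 + 15 + 8 + 0 + 16 = 39

39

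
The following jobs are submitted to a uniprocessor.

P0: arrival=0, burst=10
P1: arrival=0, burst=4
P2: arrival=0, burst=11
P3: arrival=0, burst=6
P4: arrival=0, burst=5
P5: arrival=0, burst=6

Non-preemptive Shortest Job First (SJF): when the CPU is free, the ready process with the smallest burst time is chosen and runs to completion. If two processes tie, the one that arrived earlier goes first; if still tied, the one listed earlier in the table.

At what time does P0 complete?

31

Gantt: | P1 0-4 | P4 4-9 | P3 9-15 | P5 15-21 | P0 21-31 | P2 31-42 |
Completion: P0=31  P1=4  P2=42  P3=15  P4=9  P5=21
Turnaround (C−A): P0=31  P1=4  P2=42  P3=15  P4=9  P5=21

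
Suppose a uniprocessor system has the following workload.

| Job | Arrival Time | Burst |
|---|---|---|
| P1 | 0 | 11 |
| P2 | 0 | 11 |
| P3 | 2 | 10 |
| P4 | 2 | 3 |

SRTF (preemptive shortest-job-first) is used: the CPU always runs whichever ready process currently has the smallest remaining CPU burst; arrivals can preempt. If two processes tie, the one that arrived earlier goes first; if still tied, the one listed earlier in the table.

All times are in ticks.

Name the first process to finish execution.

P4

Schedule: | P1 0-2 | P4 2-5 | P1 5-14 | P3 14-24 | P2 24-35 |
Completion: P1=14  P2=35  P3=24  P4=5
Turnaround (C−A): P1=14  P2=35  P3=22  P4=3
Finish order: P4 → P1 → P3 → P2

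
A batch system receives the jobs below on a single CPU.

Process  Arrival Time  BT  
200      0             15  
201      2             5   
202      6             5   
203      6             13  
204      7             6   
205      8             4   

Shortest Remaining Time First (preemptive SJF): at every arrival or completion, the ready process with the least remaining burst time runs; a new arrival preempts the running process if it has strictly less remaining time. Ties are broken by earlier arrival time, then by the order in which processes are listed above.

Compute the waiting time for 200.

Timeline: | 200 0-2 | 201 2-7 | 202 7-12 | 205 12-16 | 204 16-22 | 200 22-35 | 203 35-48 |
Completion: 200=35  201=7  202=12  203=48  204=22  205=16
Turnaround (C−A): 200=35  201=5  202=6  203=42  204=15  205=8
Waiting(200) = turnaround − burst = 35 − 15 = 20

20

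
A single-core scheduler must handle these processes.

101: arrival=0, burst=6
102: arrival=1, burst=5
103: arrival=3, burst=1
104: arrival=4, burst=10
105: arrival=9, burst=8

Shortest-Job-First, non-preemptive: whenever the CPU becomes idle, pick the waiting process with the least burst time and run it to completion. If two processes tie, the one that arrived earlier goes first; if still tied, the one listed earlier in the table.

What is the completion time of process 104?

30

Schedule: | 101 0-6 | 103 6-7 | 102 7-12 | 105 12-20 | 104 20-30 |
Completion: 101=6  102=12  103=7  104=30  105=20
Turnaround (C−A): 101=6  102=11  103=4  104=26  105=11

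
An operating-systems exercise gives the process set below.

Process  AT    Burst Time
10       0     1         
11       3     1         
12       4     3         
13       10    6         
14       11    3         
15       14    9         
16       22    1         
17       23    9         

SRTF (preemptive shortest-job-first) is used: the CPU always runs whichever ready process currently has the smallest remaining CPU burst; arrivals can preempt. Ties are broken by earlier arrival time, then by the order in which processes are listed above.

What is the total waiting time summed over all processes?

15

Timeline: | 10 0-1 | idle 1-3 | 11 3-4 | 12 4-7 | idle 7-10 | 13 10-11 | 14 11-14 | 13 14-19 | 15 19-22 | 16 22-23 | 15 23-29 | 17 29-38 |
Completion: 10=1  11=4  12=7  13=19  14=14  15=29  16=23  17=38
Waiting = turnaround − burst: 10=0, 11=0, 12=0, 13=3, 14=0, 15=6, 16=0, 17=6
Total waiting = 0 + 0 + 0 + 3 + 0 + 6 + 0 + 6 = 15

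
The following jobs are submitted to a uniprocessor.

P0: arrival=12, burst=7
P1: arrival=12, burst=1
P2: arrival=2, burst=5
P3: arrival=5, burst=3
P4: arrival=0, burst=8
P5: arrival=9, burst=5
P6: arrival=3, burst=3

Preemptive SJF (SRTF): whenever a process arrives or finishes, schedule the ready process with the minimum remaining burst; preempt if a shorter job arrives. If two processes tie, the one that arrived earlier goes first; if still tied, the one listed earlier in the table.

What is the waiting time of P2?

6

Gantt: | P4 0-2 | P2 2-3 | P6 3-6 | P3 6-9 | P2 9-13 | P1 13-14 | P5 14-19 | P4 19-25 | P0 25-32 |
Completion: P0=32  P1=14  P2=13  P3=9  P4=25  P5=19  P6=6
Turnaround (C−A): P0=20  P1=2  P2=11  P3=4  P4=25  P5=10  P6=3
Waiting(P2) = turnaround − burst = 11 − 5 = 6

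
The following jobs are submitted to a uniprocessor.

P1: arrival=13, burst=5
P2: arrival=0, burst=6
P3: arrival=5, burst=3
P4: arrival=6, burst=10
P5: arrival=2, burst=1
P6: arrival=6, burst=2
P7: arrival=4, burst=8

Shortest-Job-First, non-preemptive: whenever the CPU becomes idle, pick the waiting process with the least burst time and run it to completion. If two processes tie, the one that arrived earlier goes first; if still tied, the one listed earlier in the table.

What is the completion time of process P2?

6

Gantt: | P2 0-6 | P5 6-7 | P6 7-9 | P3 9-12 | P7 12-20 | P1 20-25 | P4 25-35 |
Completion: P1=25  P2=6  P3=12  P4=35  P5=7  P6=9  P7=20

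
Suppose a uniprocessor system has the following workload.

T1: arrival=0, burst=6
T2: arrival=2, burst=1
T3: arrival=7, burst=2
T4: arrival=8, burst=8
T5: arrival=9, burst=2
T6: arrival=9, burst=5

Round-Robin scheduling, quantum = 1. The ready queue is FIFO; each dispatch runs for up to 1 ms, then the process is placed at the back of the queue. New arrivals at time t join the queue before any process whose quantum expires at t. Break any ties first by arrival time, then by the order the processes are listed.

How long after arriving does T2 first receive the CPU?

Schedule: | T1 0-2 | T2 2-3 | T1 3-7 | T3 7-8 | T4 8-9 | T3 9-10 | T5 10-11 | T6 11-12 | T4 12-13 | T5 13-14 | T6 14-15 | T4 15-16 | T6 16-17 | T4 17-18 | T6 18-19 | T4 19-20 | T6 20-21 | T4 21-24 |
Completion: T1=7  T2=3  T3=10  T4=24  T5=14  T6=21
Response(T2) = first start − arrival = 2 − 2 = 0

0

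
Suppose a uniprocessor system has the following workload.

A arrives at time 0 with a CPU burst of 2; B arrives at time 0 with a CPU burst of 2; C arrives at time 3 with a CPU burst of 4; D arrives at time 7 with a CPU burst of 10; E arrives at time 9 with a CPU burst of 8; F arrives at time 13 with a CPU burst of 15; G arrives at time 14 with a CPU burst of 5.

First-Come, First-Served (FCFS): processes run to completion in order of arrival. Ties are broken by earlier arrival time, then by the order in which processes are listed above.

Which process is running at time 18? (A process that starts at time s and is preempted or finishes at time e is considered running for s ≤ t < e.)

Gantt: | A 0-2 | B 2-4 | C 4-8 | D 8-18 | E 18-26 | F 26-41 | G 41-46 |
Completion: A=2  B=4  C=8  D=18  E=26  F=41  G=46

E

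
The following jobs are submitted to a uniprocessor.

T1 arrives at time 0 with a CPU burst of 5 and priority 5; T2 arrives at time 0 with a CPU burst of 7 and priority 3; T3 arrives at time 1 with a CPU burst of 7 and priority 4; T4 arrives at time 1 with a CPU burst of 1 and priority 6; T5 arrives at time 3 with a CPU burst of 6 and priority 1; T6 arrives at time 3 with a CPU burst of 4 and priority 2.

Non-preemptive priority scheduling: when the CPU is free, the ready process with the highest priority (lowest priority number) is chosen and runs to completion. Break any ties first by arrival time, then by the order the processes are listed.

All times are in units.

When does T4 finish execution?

30

Gantt: | T2 0-7 | T5 7-13 | T6 13-17 | T3 17-24 | T1 24-29 | T4 29-30 |
Completion: T1=29  T2=7  T3=24  T4=30  T5=13  T6=17
Turnaround (C−A): T1=29  T2=7  T3=23  T4=29  T5=10  T6=14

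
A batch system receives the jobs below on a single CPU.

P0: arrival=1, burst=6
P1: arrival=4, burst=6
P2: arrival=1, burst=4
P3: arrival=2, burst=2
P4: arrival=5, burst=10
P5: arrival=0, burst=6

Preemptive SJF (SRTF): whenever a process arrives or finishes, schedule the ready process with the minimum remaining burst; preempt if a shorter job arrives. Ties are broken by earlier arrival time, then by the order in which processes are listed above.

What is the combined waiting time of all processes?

52

Schedule: | P5 0-1 | P2 1-2 | P3 2-4 | P2 4-7 | P5 7-12 | P0 12-18 | P1 18-24 | P4 24-34 |
Completion: P0=18  P1=24  P2=7  P3=4  P4=34  P5=12
Turnaround (C−A): P0=17  P1=20  P2=6  P3=2  P4=29  P5=12
Waiting = turnaround − burst: P0=11, P1=14, P2=2, P3=0, P4=19, P5=6
Total waiting = 11 + 14 + 2 + 0 + 19 + 6 = 52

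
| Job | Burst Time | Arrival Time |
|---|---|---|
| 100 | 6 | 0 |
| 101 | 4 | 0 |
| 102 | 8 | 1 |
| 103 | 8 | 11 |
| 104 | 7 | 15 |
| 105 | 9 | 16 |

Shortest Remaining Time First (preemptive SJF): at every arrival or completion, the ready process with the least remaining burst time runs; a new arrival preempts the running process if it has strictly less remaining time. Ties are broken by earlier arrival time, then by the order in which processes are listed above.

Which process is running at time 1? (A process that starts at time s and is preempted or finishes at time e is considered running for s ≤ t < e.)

101

Gantt: | 101 0-4 | 100 4-10 | 102 10-18 | 104 18-25 | 103 25-33 | 105 33-42 |
Completion: 100=10  101=4  102=18  103=33  104=25  105=42
Turnaround (C−A): 100=10  101=4  102=17  103=22  104=10  105=26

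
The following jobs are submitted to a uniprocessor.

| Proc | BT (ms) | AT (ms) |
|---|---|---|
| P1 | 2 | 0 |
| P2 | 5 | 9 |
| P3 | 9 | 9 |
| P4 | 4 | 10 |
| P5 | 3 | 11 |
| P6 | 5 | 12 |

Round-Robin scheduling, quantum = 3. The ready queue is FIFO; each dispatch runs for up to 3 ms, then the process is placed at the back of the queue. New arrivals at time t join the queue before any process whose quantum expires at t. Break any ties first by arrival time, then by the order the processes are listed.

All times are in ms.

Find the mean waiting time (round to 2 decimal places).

11.17

Timeline: | P1 0-2 | idle 2-9 | P2 9-12 | P3 12-15 | P4 15-18 | P5 18-21 | P6 21-24 | P2 24-26 | P3 26-29 | P4 29-30 | P6 30-32 | P3 32-35 |
Completion: P1=2  P2=26  P3=35  P4=30  P5=21  P6=32
Turnaround (C−A): P1=2  P2=17  P3=26  P4=20  P5=10  P6=20
Waiting times: P1=0, P2=12, P3=17, P4=16, P5=7, P6=15
Average waiting = (0+12+17+16+7+15) / 6 = 67/6 = 11.17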